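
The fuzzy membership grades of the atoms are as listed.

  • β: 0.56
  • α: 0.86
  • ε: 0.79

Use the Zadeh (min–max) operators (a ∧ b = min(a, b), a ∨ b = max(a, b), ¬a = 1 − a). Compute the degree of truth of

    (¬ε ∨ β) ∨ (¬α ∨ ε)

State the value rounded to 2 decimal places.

¬ε = 1 − 0.79 = 0.21
¬ε ∨ β = max(a, b) on (0.21, 0.56) = 0.56
¬α = 1 − 0.86 = 0.14
¬α ∨ ε = max(a, b) on (0.14, 0.79) = 0.79
(¬ε ∨ β) ∨ (¬α ∨ ε) = max(a, b) on (0.56, 0.79) = 0.79

0.79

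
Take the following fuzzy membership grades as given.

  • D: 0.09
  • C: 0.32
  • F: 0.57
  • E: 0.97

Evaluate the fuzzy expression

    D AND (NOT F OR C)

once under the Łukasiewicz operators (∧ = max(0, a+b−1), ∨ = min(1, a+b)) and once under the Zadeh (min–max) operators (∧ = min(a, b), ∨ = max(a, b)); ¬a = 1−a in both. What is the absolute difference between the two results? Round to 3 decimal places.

Under Łukasiewicz:
  NOT F = 1 − 0.57 = 0.43
  NOT F OR C = min(1, a+b) on (0.43, 0.32) = 0.75
  D AND (NOT F OR C) = max(0, a+b−1) on (0.09, 0.75) = 0.00
  → value = 0.0000
Under Zadeh (min–max):
  NOT F = 1 − 0.57 = 0.43
  NOT F OR C = max(a, b) on (0.43, 0.32) = 0.43
  D AND (NOT F OR C) = min(a, b) on (0.09, 0.43) = 0.09
  → value = 0.0900
|0.0000 − 0.0900| = 0.090

0.090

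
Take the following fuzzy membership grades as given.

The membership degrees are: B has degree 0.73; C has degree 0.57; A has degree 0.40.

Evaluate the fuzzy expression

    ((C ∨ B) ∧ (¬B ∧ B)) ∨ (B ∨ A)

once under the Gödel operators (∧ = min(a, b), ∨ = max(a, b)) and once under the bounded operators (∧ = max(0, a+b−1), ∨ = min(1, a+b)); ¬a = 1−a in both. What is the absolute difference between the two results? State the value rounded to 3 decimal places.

0.270

Under Gödel:
  C ∨ B = max(a, b) on (0.57, 0.73) = 0.73
  ¬B = 1 − 0.73 = 0.27
  ¬B ∧ B = min(a, b) on (0.27, 0.73) = 0.27
  (C ∨ B) ∧ (¬B ∧ B) = min(a, b) on (0.73, 0.27) = 0.27
  B ∨ A = max(a, b) on (0.73, 0.40) = 0.73
  ((C ∨ B) ∧ (¬B ∧ B)) ∨ (B ∨ A) = max(a, b) on (0.27, 0.73) = 0.73
  → value = 0.7300
Under bounded:
  C ∨ B = min(1, a+b) on (0.57, 0.73) = 1.00
  ¬B = 1 − 0.73 = 0.27
  ¬B ∧ B = max(0, a+b−1) on (0.27, 0.73) = 0.00
  (C ∨ B) ∧ (¬B ∧ B) = max(0, a+b−1) on (1.00, 0.00) = 0.00
  B ∨ A = min(1, a+b) on (0.73, 0.40) = 1.00
  ((C ∨ B) ∧ (¬B ∧ B)) ∨ (B ∨ A) = min(1, a+b) on (0.00, 1.00) = 1.00
  → value = 1.0000
|0.7300 − 1.0000| = 0.270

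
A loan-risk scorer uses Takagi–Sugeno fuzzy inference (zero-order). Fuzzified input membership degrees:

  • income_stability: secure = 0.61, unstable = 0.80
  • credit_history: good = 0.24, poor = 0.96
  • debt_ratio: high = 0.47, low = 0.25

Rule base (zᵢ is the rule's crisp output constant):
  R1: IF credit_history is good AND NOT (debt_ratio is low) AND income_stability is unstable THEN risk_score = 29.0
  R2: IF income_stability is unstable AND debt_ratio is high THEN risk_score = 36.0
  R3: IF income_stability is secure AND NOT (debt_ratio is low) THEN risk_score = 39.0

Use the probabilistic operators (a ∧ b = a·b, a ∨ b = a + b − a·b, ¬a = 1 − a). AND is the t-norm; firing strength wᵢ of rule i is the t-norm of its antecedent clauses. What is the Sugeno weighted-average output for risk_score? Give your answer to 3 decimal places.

36.373

R1 (z=29.0): good=0.24, ¬low=1−0.25=0.75, unstable=0.80; AND[a·b] → w = 0.1440
R2 (z=36.0): unstable=0.80, high=0.47; AND[a·b] → w = 0.3760
R3 (z=39.0): secure=0.61, ¬low=1−0.25=0.75; AND[a·b] → w = 0.4575
Weighted average = (0.1440·29.0 + 0.3760·36.0 + 0.4575·39.0) / (0.1440 + 0.3760 + 0.4575)
  = 35.5545 / 0.9775 = 36.373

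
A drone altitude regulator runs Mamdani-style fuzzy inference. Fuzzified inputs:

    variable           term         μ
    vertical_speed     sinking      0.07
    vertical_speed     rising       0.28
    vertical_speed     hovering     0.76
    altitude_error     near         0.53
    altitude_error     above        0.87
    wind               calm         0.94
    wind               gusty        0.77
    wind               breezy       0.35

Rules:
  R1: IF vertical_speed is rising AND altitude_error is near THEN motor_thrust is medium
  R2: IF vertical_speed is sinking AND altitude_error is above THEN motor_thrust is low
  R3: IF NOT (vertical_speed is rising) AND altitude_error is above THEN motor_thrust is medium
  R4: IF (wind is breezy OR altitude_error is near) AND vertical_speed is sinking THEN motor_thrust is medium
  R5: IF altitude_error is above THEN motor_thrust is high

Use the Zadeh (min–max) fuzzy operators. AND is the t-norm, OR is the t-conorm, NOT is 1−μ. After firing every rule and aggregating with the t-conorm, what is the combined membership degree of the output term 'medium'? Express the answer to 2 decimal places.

R1: rising=0.28, near=0.53; AND[min(a, b)] → w = 0.28
R2: sinking=0.07, above=0.87; AND[min(a, b)] → w = 0.07
R3: ¬rising=1−0.28=0.72, above=0.87; AND[min(a, b)] → w = 0.72
R4: (breezy=0.35 OR near=0.53) = 0.53; AND[min(a, b)] with sinking=0.07 → w = 0.07
R5: above=0.87 → w = 0.87
Rules with consequent 'medium': {R1, R3, R4} → strengths 0.28, 0.72, 0.07
Aggregate via t-conorm [max(a, b)]: 0.72

0.72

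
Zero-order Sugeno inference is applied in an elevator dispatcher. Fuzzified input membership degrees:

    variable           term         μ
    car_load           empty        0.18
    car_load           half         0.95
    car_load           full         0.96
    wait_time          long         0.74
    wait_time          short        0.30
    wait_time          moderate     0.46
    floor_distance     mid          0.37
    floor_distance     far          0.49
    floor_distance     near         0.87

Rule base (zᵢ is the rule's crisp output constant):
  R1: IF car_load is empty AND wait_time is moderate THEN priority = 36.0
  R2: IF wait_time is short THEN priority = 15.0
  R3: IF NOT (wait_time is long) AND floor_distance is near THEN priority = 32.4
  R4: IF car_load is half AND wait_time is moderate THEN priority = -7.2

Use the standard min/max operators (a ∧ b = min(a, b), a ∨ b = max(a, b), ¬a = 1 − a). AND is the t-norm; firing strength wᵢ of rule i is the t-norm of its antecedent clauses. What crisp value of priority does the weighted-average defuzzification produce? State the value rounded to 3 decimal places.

R1 (z=36.0): empty=0.18, moderate=0.46; AND[min(a, b)] → w = 0.18
R2 (z=15.0): short=0.30 → w = 0.30
R3 (z=32.4): ¬long=1−0.74=0.26, near=0.87; AND[min(a, b)] → w = 0.26
R4 (z=-7.2): half=0.95, moderate=0.46; AND[min(a, b)] → w = 0.46
Weighted average = (0.18·36.0 + 0.30·15.0 + 0.26·32.4 + 0.46·-7.2) / (0.18 + 0.30 + 0.26 + 0.46)
  = 16.0920 / 1.2000 = 13.410

13.410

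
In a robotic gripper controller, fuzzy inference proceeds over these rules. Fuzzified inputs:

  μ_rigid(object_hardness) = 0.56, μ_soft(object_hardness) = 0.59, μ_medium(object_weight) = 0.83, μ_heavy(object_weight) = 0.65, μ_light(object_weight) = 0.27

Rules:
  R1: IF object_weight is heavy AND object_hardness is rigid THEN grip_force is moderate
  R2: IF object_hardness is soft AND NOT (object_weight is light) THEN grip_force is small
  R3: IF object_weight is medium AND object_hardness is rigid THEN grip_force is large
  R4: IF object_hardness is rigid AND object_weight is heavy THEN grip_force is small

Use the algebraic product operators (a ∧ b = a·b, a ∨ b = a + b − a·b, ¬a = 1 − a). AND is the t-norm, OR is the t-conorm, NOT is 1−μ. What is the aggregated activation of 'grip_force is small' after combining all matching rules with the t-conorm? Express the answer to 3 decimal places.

0.638

R1: heavy=0.65, rigid=0.56; AND[a·b] → w = 0.3640
R2: soft=0.59, ¬light=1−0.27=0.73; AND[a·b] → w = 0.4307
R3: medium=0.83, rigid=0.56; AND[a·b] → w = 0.4648
R4: rigid=0.56, heavy=0.65; AND[a·b] → w = 0.3640
Rules with consequent 'small': {R2, R4} → strengths 0.4307, 0.3640
Aggregate via t-conorm [a + b − a·b]: 0.6379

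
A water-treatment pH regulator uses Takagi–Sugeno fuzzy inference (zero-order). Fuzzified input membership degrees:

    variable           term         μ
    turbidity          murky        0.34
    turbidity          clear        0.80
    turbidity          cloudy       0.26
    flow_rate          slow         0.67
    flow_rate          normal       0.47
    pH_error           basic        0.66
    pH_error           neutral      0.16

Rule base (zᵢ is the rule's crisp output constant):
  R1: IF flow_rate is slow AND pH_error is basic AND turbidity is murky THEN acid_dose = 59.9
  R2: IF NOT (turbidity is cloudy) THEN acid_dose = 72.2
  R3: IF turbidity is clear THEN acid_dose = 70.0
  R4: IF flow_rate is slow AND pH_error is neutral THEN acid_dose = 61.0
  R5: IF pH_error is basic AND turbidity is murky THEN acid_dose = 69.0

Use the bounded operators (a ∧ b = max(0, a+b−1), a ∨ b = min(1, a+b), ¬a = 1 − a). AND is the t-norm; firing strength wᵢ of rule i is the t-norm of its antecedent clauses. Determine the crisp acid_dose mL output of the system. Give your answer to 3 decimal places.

71.057

R1 (z=59.9): slow=0.67, basic=0.66, murky=0.34; AND[max(0, a+b−1)] → w = 0.00
R2 (z=72.2): ¬cloudy=1−0.26=0.74 → w = 0.74
R3 (z=70.0): clear=0.80 → w = 0.80
R4 (z=61.0): slow=0.67, neutral=0.16; AND[max(0, a+b−1)] → w = 0.00
R5 (z=69.0): basic=0.66, murky=0.34; AND[max(0, a+b−1)] → w = 0.00
Weighted average = (0.00·59.9 + 0.74·72.2 + 0.80·70.0 + 0.00·61.0 + 0.00·69.0) / (0.00 + 0.74 + 0.80 + 0.00 + 0.00)
  = 109.4280 / 1.5400 = 71.057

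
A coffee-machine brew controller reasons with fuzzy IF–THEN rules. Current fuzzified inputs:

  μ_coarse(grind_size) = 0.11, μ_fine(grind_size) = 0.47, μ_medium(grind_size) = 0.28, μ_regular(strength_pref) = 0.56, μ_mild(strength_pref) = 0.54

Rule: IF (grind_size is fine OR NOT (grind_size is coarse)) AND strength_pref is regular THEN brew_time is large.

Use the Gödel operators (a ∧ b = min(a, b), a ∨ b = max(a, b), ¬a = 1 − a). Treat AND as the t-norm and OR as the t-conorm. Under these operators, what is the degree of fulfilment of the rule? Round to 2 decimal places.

0.56

firing strength: (fine=0.47 OR ¬coarse=1−0.11=0.89) = 0.89; AND[min(a, b)] with regular=0.56 → w = 0.56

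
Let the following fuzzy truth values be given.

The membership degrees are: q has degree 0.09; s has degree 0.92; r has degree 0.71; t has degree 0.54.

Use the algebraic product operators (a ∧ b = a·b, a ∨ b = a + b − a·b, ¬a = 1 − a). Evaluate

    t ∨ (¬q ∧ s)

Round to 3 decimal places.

0.925

¬q = 1 − 0.0900 = 0.9100
¬q ∧ s = a·b on (0.9100, 0.9200) = 0.8372
t ∨ (¬q ∧ s) = a + b − a·b on (0.5400, 0.8372) = 0.9251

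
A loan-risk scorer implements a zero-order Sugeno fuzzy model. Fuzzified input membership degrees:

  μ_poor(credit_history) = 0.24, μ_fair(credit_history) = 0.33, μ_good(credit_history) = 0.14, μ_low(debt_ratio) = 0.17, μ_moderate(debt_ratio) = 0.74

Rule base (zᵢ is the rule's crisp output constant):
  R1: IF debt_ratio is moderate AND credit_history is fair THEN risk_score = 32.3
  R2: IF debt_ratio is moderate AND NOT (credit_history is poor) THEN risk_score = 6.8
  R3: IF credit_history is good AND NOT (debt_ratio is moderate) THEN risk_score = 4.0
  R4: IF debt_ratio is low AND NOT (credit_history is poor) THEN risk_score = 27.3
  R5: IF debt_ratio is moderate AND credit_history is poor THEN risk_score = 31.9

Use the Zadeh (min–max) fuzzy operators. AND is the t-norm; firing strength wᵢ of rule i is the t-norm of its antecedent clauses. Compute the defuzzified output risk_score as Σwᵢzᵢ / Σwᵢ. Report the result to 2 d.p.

17.62

R1 (z=32.3): moderate=0.74, fair=0.33; AND[min(a, b)] → w = 0.33
R2 (z=6.8): moderate=0.74, ¬poor=1−0.24=0.76; AND[min(a, b)] → w = 0.74
R3 (z=4.0): good=0.14, ¬moderate=1−0.74=0.26; AND[min(a, b)] → w = 0.14
R4 (z=27.3): low=0.17, ¬poor=1−0.24=0.76; AND[min(a, b)] → w = 0.17
R5 (z=31.9): moderate=0.74, poor=0.24; AND[min(a, b)] → w = 0.24
Weighted average = (0.33·32.3 + 0.74·6.8 + 0.14·4.0 + 0.17·27.3 + 0.24·31.9) / (0.33 + 0.74 + 0.14 + 0.17 + 0.24)
  = 28.5480 / 1.6200 = 17.62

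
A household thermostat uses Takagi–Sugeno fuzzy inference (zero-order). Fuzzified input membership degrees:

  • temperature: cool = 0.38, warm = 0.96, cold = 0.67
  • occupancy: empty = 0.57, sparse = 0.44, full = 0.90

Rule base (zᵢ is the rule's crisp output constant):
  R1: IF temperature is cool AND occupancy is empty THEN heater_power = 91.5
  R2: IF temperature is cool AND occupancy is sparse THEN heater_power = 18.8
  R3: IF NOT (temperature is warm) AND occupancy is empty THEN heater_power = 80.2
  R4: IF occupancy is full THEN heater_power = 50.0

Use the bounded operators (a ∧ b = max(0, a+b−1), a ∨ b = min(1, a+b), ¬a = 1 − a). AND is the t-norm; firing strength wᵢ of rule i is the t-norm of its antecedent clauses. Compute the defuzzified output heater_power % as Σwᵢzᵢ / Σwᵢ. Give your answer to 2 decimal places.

50.00

R1 (z=91.5): cool=0.38, empty=0.57; AND[max(0, a+b−1)] → w = 0.00
R2 (z=18.8): cool=0.38, sparse=0.44; AND[max(0, a+b−1)] → w = 0.00
R3 (z=80.2): ¬warm=1−0.96=0.04, empty=0.57; AND[max(0, a+b−1)] → w = 0.00
R4 (z=50.0): full=0.90 → w = 0.90
Weighted average = (0.00·91.5 + 0.00·18.8 + 0.00·80.2 + 0.90·50.0) / (0.00 + 0.00 + 0.00 + 0.90)
  = 45.0000 / 0.9000 = 50.00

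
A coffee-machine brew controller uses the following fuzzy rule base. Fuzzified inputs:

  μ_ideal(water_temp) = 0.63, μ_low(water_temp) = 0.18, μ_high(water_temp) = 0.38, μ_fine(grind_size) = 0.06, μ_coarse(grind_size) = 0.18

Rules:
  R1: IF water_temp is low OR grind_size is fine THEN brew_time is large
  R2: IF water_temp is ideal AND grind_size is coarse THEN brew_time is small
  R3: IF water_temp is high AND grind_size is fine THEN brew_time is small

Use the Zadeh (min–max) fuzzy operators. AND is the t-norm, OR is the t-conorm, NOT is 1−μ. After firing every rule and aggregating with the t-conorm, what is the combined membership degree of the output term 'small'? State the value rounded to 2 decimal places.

R1: low=0.18, fine=0.06; OR[max(a, b)] → w = 0.18
R2: ideal=0.63, coarse=0.18; AND[min(a, b)] → w = 0.18
R3: high=0.38, fine=0.06; AND[min(a, b)] → w = 0.06
Rules with consequent 'small': {R2, R3} → strengths 0.18, 0.06
Aggregate via t-conorm [max(a, b)]: 0.18

0.18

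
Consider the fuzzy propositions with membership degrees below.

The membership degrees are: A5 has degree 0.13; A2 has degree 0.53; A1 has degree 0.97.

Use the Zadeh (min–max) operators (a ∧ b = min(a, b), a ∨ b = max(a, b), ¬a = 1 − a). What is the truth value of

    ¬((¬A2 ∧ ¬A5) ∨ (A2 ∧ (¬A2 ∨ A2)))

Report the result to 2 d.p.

¬A2 = 1 − 0.53 = 0.47
¬A5 = 1 − 0.13 = 0.87
¬A2 ∧ ¬A5 = min(a, b) on (0.47, 0.87) = 0.47
¬A2 = 1 − 0.53 = 0.47
¬A2 ∨ A2 = max(a, b) on (0.47, 0.53) = 0.53
A2 ∧ (¬A2 ∨ A2) = min(a, b) on (0.53, 0.53) = 0.53
(¬A2 ∧ ¬A5) ∨ (A2 ∧ (¬A2 ∨ A2)) = max(a, b) on (0.47, 0.53) = 0.53
¬((¬A2 ∧ ¬A5) ∨ (A2 ∧ (¬A2 ∨ A2))) = 1 − 0.53 = 0.47

0.47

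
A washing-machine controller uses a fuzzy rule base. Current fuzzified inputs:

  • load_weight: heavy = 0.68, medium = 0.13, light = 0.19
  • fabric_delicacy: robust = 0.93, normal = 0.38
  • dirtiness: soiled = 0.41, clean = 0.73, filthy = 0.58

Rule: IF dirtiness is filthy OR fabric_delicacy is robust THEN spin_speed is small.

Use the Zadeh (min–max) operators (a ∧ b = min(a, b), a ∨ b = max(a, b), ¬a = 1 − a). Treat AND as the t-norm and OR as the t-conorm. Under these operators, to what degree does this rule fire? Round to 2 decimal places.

firing strength: filthy=0.58, robust=0.93; OR[max(a, b)] → w = 0.93

0.93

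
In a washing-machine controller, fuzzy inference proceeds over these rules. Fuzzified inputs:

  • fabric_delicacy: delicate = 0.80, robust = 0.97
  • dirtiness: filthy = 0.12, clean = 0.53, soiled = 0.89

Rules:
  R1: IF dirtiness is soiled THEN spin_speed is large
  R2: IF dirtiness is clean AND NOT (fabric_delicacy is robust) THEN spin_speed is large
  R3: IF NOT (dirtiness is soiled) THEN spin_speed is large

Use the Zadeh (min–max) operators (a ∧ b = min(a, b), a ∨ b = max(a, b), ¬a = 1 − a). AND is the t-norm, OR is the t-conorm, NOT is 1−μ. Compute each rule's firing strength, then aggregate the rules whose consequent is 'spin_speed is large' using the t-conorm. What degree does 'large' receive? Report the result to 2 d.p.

R1: soiled=0.89 → w = 0.89
R2: clean=0.53, ¬robust=1−0.97=0.03; AND[min(a, b)] → w = 0.03
R3: ¬soiled=1−0.89=0.11 → w = 0.11
Rules with consequent 'large': {R1, R2, R3} → strengths 0.89, 0.03, 0.11
Aggregate via t-conorm [max(a, b)]: 0.89

0.89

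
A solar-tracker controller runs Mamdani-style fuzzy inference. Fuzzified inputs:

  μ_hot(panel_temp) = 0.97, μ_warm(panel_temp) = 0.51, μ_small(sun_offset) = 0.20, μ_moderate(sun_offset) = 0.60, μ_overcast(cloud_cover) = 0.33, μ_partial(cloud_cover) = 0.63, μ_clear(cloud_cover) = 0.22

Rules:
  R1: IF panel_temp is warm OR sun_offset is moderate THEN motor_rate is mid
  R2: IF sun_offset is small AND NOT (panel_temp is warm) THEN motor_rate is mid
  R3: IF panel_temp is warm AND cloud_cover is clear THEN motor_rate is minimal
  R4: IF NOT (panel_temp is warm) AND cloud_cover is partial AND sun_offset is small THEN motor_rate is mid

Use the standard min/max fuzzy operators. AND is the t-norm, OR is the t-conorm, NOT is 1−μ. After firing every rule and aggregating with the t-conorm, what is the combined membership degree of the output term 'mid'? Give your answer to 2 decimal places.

0.60

R1: warm=0.51, moderate=0.60; OR[max(a, b)] → w = 0.60
R2: small=0.20, ¬warm=1−0.51=0.49; AND[min(a, b)] → w = 0.20
R3: warm=0.51, clear=0.22; AND[min(a, b)] → w = 0.22
R4: ¬warm=1−0.51=0.49, partial=0.63, small=0.20; AND[min(a, b)] → w = 0.20
Rules with consequent 'mid': {R1, R2, R4} → strengths 0.60, 0.20, 0.20
Aggregate via t-conorm [max(a, b)]: 0.60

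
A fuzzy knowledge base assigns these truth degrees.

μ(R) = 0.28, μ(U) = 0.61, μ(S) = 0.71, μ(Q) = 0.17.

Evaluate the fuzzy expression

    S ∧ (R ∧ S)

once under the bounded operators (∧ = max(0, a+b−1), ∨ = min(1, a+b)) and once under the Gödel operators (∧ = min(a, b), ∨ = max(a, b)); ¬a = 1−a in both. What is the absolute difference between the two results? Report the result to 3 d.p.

0.280

Under bounded:
  R ∧ S = max(0, a+b−1) on (0.28, 0.71) = 0.00
  S ∧ (R ∧ S) = max(0, a+b−1) on (0.71, 0.00) = 0.00
  → value = 0.0000
Under Gödel:
  R ∧ S = min(a, b) on (0.28, 0.71) = 0.28
  S ∧ (R ∧ S) = min(a, b) on (0.71, 0.28) = 0.28
  → value = 0.2800
|0.0000 − 0.2800| = 0.280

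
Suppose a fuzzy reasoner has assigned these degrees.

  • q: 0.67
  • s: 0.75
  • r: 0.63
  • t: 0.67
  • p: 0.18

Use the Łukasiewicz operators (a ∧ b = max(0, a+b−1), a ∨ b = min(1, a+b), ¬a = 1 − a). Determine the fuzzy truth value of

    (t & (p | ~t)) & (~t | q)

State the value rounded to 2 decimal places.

~t = 1 − 0.67 = 0.33
p | ~t = min(1, a+b) on (0.18, 0.33) = 0.51
t & (p | ~t) = max(0, a+b−1) on (0.67, 0.51) = 0.18
~t = 1 − 0.67 = 0.33
~t | q = min(1, a+b) on (0.33, 0.67) = 1.00
(t & (p | ~t)) & (~t | q) = max(0, a+b−1) on (0.18, 1.00) = 0.18

0.18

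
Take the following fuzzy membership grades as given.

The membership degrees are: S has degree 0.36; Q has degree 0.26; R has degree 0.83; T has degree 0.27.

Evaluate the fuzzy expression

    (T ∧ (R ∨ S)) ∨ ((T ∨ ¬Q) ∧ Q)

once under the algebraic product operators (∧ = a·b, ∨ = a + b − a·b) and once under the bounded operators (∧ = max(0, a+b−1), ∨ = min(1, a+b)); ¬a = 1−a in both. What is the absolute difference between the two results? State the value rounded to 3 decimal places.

Under algebraic product:
  R ∨ S = a + b − a·b on (0.8300, 0.3600) = 0.8912
  T ∧ (R ∨ S) = a·b on (0.2700, 0.8912) = 0.2406
  ¬Q = 1 − 0.2600 = 0.7400
  T ∨ ¬Q = a + b − a·b on (0.2700, 0.7400) = 0.8102
  (T ∨ ¬Q) ∧ Q = a·b on (0.8102, 0.2600) = 0.2107
  (T ∧ (R ∨ S)) ∨ ((T ∨ ¬Q) ∧ Q) = a + b − a·b on (0.2406, 0.2107) = 0.4006
  → value = 0.4006
Under bounded:
  R ∨ S = min(1, a+b) on (0.83, 0.36) = 1.00
  T ∧ (R ∨ S) = max(0, a+b−1) on (0.27, 1.00) = 0.27
  ¬Q = 1 − 0.26 = 0.74
  T ∨ ¬Q = min(1, a+b) on (0.27, 0.74) = 1.00
  (T ∨ ¬Q) ∧ Q = max(0, a+b−1) on (1.00, 0.26) = 0.26
  (T ∧ (R ∨ S)) ∨ ((T ∨ ¬Q) ∧ Q) = min(1, a+b) on (0.27, 0.26) = 0.53
  → value = 0.5300
|0.4006 − 0.5300| = 0.129

0.129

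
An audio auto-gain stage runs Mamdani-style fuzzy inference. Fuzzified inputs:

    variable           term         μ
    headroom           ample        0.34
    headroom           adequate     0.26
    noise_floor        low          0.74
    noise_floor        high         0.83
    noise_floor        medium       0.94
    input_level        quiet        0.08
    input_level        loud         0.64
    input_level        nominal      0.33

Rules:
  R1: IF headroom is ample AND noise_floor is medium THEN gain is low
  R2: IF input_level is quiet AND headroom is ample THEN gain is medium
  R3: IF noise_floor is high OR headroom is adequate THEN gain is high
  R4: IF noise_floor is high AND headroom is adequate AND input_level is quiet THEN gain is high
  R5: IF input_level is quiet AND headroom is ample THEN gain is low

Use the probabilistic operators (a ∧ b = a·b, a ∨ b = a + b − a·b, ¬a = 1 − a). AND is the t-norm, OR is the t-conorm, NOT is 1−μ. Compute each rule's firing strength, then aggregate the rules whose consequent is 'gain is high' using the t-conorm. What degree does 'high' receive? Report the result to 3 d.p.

R1: ample=0.34, medium=0.94; AND[a·b] → w = 0.3196
R2: quiet=0.08, ample=0.34; AND[a·b] → w = 0.0272
R3: high=0.83, adequate=0.26; OR[a + b − a·b] → w = 0.8742
R4: high=0.83, adequate=0.26, quiet=0.08; AND[a·b] → w = 0.0173
R5: quiet=0.08, ample=0.34; AND[a·b] → w = 0.0272
Rules with consequent 'high': {R3, R4} → strengths 0.8742, 0.0173
Aggregate via t-conorm [a + b − a·b]: 0.8764

0.876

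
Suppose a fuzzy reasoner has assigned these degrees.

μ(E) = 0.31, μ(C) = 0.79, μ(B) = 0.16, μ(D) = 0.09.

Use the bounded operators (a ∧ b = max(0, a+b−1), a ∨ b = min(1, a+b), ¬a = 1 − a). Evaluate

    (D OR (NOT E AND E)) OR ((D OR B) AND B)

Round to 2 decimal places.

NOT E = 1 − 0.31 = 0.69
NOT E AND E = max(0, a+b−1) on (0.69, 0.31) = 0.00
D OR (NOT E AND E) = min(1, a+b) on (0.09, 0.00) = 0.09
D OR B = min(1, a+b) on (0.09, 0.16) = 0.25
(D OR B) AND B = max(0, a+b−1) on (0.25, 0.16) = 0.00
(D OR (NOT E AND E)) OR ((D OR B) AND B) = min(1, a+b) on (0.09, 0.00) = 0.09

0.09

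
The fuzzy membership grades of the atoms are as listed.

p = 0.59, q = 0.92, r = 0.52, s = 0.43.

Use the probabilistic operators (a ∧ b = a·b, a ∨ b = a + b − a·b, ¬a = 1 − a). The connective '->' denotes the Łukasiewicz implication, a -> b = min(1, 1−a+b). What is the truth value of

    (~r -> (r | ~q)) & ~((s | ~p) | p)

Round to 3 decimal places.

~r = 1 − 0.5200 = 0.4800
~q = 1 − 0.9200 = 0.0800
r | ~q = a + b − a·b on (0.5200, 0.0800) = 0.5584
~r -> (r | ~q)  [Łukasiewicz: min(1, 1−a+b)] with a=0.4800, b=0.5584 → 1.0000
~p = 1 − 0.5900 = 0.4100
s | ~p = a + b − a·b on (0.4300, 0.4100) = 0.6637
(s | ~p) | p = a + b − a·b on (0.6637, 0.5900) = 0.8621
~((s | ~p) | p) = 1 − 0.8621 = 0.1379
(~r -> (r | ~q)) & ~((s | ~p) | p) = a·b on (1.0000, 0.1379) = 0.1379

0.138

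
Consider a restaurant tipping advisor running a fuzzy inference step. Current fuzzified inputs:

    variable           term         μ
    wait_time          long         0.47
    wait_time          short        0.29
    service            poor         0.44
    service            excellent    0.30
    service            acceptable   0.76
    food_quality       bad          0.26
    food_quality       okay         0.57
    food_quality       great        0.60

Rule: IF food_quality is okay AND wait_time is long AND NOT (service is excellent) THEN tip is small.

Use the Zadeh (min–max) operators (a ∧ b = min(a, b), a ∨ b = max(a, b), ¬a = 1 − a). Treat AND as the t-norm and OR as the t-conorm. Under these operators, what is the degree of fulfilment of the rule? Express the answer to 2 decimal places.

firing strength: okay=0.57, long=0.47, ¬excellent=1−0.30=0.70; AND[min(a, b)] → w = 0.47

0.47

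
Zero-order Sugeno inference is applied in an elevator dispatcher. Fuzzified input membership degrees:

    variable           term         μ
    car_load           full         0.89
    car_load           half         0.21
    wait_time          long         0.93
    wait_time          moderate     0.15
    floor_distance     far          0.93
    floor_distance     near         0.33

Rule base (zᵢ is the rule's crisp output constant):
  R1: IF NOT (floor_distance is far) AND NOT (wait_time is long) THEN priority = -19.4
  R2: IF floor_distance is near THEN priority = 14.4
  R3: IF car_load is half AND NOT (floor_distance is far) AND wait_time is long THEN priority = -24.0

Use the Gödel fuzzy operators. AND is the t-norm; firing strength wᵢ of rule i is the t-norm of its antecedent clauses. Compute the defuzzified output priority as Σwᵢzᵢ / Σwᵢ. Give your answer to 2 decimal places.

3.65

R1 (z=-19.4): ¬far=1−0.93=0.07, ¬long=1−0.93=0.07; AND[min(a, b)] → w = 0.07
R2 (z=14.4): near=0.33 → w = 0.33
R3 (z=-24.0): half=0.21, ¬far=1−0.93=0.07, long=0.93; AND[min(a, b)] → w = 0.07
Weighted average = (0.07·-19.4 + 0.33·14.4 + 0.07·-24.0) / (0.07 + 0.33 + 0.07)
  = 1.7140 / 0.4700 = 3.65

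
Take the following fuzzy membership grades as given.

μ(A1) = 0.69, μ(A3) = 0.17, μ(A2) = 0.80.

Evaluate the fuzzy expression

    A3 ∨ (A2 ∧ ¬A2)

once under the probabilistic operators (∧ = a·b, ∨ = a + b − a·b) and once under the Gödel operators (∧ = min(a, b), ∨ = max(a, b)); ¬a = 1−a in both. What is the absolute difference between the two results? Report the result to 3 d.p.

0.103

Under probabilistic:
  ¬A2 = 1 − 0.8000 = 0.2000
  A2 ∧ ¬A2 = a·b on (0.8000, 0.2000) = 0.1600
  A3 ∨ (A2 ∧ ¬A2) = a + b − a·b on (0.1700, 0.1600) = 0.3028
  → value = 0.3028
Under Gödel:
  ¬A2 = 1 − 0.80 = 0.20
  A2 ∧ ¬A2 = min(a, b) on (0.80, 0.20) = 0.20
  A3 ∨ (A2 ∧ ¬A2) = max(a, b) on (0.17, 0.20) = 0.20
  → value = 0.2000
|0.3028 − 0.2000| = 0.103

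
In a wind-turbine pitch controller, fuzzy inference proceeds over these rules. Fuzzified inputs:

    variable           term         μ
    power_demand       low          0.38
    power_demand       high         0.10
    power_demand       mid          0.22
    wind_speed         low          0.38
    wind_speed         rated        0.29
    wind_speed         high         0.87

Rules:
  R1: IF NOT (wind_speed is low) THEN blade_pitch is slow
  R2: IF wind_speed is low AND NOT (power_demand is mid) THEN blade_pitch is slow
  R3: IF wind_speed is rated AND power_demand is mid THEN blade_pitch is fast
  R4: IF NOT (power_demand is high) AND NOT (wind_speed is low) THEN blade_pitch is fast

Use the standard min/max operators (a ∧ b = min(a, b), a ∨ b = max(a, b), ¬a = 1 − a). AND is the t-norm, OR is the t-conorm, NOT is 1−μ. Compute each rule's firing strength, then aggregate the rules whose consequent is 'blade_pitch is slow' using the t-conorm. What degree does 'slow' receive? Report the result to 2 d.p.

0.62

R1: ¬low=1−0.38=0.62 → w = 0.62
R2: low=0.38, ¬mid=1−0.22=0.78; AND[min(a, b)] → w = 0.38
R3: rated=0.29, mid=0.22; AND[min(a, b)] → w = 0.22
R4: ¬high=1−0.10=0.90, ¬low=1−0.38=0.62; AND[min(a, b)] → w = 0.62
Rules with consequent 'slow': {R1, R2} → strengths 0.62, 0.38
Aggregate via t-conorm [max(a, b)]: 0.62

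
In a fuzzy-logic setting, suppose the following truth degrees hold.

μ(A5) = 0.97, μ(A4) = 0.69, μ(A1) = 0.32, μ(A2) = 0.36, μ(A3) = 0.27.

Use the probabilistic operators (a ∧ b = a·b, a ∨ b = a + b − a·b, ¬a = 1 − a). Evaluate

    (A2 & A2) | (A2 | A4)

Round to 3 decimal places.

0.827

A2 & A2 = a·b on (0.3600, 0.3600) = 0.1296
A2 | A4 = a + b − a·b on (0.3600, 0.6900) = 0.8016
(A2 & A2) | (A2 | A4) = a + b − a·b on (0.1296, 0.8016) = 0.8273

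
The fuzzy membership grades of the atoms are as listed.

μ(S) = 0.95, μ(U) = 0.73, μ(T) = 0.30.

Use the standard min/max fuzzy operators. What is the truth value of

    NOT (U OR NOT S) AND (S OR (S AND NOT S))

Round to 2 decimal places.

0.27

NOT S = 1 − 0.95 = 0.05
U OR NOT S = max(a, b) on (0.73, 0.05) = 0.73
NOT (U OR NOT S) = 1 − 0.73 = 0.27
NOT S = 1 − 0.95 = 0.05
S AND NOT S = min(a, b) on (0.95, 0.05) = 0.05
S OR (S AND NOT S) = max(a, b) on (0.95, 0.05) = 0.95
NOT (U OR NOT S) AND (S OR (S AND NOT S)) = min(a, b) on (0.27, 0.95) = 0.27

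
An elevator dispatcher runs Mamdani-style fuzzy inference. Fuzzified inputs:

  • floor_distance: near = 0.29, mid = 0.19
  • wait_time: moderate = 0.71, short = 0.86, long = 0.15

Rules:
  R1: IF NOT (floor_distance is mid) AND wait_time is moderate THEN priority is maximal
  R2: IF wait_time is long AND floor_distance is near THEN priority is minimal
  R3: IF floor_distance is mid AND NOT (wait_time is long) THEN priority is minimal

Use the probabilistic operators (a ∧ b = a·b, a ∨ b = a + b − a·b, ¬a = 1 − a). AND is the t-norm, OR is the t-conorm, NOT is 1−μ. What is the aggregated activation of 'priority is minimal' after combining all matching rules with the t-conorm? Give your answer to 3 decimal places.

0.198

R1: ¬mid=1−0.19=0.81, moderate=0.71; AND[a·b] → w = 0.5751
R2: long=0.15, near=0.29; AND[a·b] → w = 0.0435
R3: mid=0.19, ¬long=1−0.15=0.85; AND[a·b] → w = 0.1615
Rules with consequent 'minimal': {R2, R3} → strengths 0.0435, 0.1615
Aggregate via t-conorm [a + b − a·b]: 0.1980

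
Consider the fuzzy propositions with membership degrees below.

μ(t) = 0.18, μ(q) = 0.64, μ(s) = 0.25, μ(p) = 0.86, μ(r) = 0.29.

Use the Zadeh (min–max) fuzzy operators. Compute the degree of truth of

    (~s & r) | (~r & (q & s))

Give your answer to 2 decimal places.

~s = 1 − 0.25 = 0.75
~s & r = min(a, b) on (0.75, 0.29) = 0.29
~r = 1 − 0.29 = 0.71
q & s = min(a, b) on (0.64, 0.25) = 0.25
~r & (q & s) = min(a, b) on (0.71, 0.25) = 0.25
(~s & r) | (~r & (q & s)) = max(a, b) on (0.29, 0.25) = 0.29

0.29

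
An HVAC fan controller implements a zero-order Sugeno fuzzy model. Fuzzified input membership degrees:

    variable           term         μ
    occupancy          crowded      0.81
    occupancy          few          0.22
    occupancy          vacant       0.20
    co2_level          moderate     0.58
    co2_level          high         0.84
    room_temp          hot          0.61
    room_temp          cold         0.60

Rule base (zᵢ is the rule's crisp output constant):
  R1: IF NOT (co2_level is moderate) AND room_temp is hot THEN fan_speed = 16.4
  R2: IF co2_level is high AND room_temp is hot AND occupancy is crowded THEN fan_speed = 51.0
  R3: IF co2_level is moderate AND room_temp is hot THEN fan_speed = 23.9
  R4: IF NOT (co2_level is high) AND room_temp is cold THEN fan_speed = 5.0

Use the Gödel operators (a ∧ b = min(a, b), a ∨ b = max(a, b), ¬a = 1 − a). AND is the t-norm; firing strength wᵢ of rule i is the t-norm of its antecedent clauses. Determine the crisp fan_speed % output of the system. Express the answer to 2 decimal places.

29.75

R1 (z=16.4): ¬moderate=1−0.58=0.42, hot=0.61; AND[min(a, b)] → w = 0.42
R2 (z=51.0): high=0.84, hot=0.61, crowded=0.81; AND[min(a, b)] → w = 0.61
R3 (z=23.9): moderate=0.58, hot=0.61; AND[min(a, b)] → w = 0.58
R4 (z=5.0): ¬high=1−0.84=0.16, cold=0.60; AND[min(a, b)] → w = 0.16
Weighted average = (0.42·16.4 + 0.61·51.0 + 0.58·23.9 + 0.16·5.0) / (0.42 + 0.61 + 0.58 + 0.16)
  = 52.6600 / 1.7700 = 29.75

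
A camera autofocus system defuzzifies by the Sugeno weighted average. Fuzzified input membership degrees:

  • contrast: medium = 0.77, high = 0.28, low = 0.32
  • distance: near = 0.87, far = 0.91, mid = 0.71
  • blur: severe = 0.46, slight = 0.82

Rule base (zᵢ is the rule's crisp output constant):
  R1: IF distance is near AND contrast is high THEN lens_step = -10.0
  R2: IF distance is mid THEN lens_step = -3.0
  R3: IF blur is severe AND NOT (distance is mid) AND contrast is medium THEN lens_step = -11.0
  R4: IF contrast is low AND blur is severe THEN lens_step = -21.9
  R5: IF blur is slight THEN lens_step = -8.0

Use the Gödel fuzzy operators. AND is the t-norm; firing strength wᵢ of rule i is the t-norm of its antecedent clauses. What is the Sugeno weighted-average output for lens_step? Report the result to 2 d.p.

R1 (z=-10.0): near=0.87, high=0.28; AND[min(a, b)] → w = 0.28
R2 (z=-3.0): mid=0.71 → w = 0.71
R3 (z=-11.0): severe=0.46, ¬mid=1−0.71=0.29, medium=0.77; AND[min(a, b)] → w = 0.29
R4 (z=-21.9): low=0.32, severe=0.46; AND[min(a, b)] → w = 0.32
R5 (z=-8.0): slight=0.82 → w = 0.82
Weighted average = (0.28·-10.0 + 0.71·-3.0 + 0.29·-11.0 + 0.32·-21.9 + 0.82·-8.0) / (0.28 + 0.71 + 0.29 + 0.32 + 0.82)
  = -21.6880 / 2.4200 = -8.96

-8.96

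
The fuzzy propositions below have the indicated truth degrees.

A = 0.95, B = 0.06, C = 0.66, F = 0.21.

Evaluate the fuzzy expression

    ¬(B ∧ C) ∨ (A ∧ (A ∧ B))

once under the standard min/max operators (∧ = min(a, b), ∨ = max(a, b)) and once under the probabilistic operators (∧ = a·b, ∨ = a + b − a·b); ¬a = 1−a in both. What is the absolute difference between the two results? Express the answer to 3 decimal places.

0.023

Under standard min/max:
  B ∧ C = min(a, b) on (0.06, 0.66) = 0.06
  ¬(B ∧ C) = 1 − 0.06 = 0.94
  A ∧ B = min(a, b) on (0.95, 0.06) = 0.06
  A ∧ (A ∧ B) = min(a, b) on (0.95, 0.06) = 0.06
  ¬(B ∧ C) ∨ (A ∧ (A ∧ B)) = max(a, b) on (0.94, 0.06) = 0.94
  → value = 0.9400
Under probabilistic:
  B ∧ C = a·b on (0.0600, 0.6600) = 0.0396
  ¬(B ∧ C) = 1 − 0.0396 = 0.9604
  A ∧ B = a·b on (0.9500, 0.0600) = 0.0570
  A ∧ (A ∧ B) = a·b on (0.9500, 0.0570) = 0.0541
  ¬(B ∧ C) ∨ (A ∧ (A ∧ B)) = a + b − a·b on (0.9604, 0.0541) = 0.9625
  → value = 0.9625
|0.9400 − 0.9625| = 0.023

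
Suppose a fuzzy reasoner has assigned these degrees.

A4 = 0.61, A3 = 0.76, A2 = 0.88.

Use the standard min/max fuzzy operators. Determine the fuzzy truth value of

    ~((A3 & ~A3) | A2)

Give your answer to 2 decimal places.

0.12

~A3 = 1 − 0.76 = 0.24
A3 & ~A3 = min(a, b) on (0.76, 0.24) = 0.24
(A3 & ~A3) | A2 = max(a, b) on (0.24, 0.88) = 0.88
~((A3 & ~A3) | A2) = 1 − 0.88 = 0.12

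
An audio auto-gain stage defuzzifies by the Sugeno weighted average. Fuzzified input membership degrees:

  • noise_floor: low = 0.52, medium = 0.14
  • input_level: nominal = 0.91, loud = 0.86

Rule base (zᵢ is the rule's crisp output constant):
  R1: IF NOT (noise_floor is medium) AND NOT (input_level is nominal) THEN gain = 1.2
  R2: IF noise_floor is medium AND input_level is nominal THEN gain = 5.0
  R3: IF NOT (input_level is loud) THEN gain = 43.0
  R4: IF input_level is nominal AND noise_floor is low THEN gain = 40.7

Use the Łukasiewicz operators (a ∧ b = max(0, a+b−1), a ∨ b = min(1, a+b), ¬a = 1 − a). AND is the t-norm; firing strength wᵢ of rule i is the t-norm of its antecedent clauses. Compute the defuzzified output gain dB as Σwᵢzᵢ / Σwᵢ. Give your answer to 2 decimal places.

R1 (z=1.2): ¬medium=1−0.14=0.86, ¬nominal=1−0.91=0.09; AND[max(0, a+b−1)] → w = 0.00
R2 (z=5.0): medium=0.14, nominal=0.91; AND[max(0, a+b−1)] → w = 0.05
R3 (z=43.0): ¬loud=1−0.86=0.14 → w = 0.14
R4 (z=40.7): nominal=0.91, low=0.52; AND[max(0, a+b−1)] → w = 0.43
Weighted average = (0.00·1.2 + 0.05·5.0 + 0.14·43.0 + 0.43·40.7) / (0.00 + 0.05 + 0.14 + 0.43)
  = 23.7710 / 0.6200 = 38.34

38.34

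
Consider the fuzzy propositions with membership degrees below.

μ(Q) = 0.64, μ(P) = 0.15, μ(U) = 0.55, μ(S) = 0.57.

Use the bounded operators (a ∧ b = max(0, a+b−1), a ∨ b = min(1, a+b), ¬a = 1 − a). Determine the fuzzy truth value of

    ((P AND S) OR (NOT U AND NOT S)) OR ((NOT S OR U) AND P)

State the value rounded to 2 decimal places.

0.13

P AND S = max(0, a+b−1) on (0.15, 0.57) = 0.00
NOT U = 1 − 0.55 = 0.45
NOT S = 1 − 0.57 = 0.43
NOT U AND NOT S = max(0, a+b−1) on (0.45, 0.43) = 0.00
(P AND S) OR (NOT U AND NOT S) = min(1, a+b) on (0.00, 0.00) = 0.00
NOT S = 1 − 0.57 = 0.43
NOT S OR U = min(1, a+b) on (0.43, 0.55) = 0.98
(NOT S OR U) AND P = max(0, a+b−1) on (0.98, 0.15) = 0.13
((P AND S) OR (NOT U AND NOT S)) OR ((NOT S OR U) AND P) = min(1, a+b) on (0.00, 0.13) = 0.13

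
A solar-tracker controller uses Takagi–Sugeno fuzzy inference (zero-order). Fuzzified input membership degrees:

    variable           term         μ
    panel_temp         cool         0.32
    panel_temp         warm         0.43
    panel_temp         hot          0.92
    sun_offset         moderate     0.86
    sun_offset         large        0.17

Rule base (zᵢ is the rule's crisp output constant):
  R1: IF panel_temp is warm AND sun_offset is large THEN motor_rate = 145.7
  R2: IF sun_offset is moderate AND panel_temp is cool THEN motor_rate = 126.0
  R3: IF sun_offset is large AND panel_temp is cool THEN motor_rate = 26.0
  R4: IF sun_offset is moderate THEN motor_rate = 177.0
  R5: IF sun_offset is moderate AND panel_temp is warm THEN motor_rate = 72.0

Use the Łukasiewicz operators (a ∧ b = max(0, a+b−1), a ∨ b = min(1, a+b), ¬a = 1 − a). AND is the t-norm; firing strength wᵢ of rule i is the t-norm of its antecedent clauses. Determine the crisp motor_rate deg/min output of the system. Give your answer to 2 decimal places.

147.20

R1 (z=145.7): warm=0.43, large=0.17; AND[max(0, a+b−1)] → w = 0.00
R2 (z=126.0): moderate=0.86, cool=0.32; AND[max(0, a+b−1)] → w = 0.18
R3 (z=26.0): large=0.17, cool=0.32; AND[max(0, a+b−1)] → w = 0.00
R4 (z=177.0): moderate=0.86 → w = 0.86
R5 (z=72.0): moderate=0.86, warm=0.43; AND[max(0, a+b−1)] → w = 0.29
Weighted average = (0.00·145.7 + 0.18·126.0 + 0.00·26.0 + 0.86·177.0 + 0.29·72.0) / (0.00 + 0.18 + 0.00 + 0.86 + 0.29)
  = 195.7800 / 1.3300 = 147.20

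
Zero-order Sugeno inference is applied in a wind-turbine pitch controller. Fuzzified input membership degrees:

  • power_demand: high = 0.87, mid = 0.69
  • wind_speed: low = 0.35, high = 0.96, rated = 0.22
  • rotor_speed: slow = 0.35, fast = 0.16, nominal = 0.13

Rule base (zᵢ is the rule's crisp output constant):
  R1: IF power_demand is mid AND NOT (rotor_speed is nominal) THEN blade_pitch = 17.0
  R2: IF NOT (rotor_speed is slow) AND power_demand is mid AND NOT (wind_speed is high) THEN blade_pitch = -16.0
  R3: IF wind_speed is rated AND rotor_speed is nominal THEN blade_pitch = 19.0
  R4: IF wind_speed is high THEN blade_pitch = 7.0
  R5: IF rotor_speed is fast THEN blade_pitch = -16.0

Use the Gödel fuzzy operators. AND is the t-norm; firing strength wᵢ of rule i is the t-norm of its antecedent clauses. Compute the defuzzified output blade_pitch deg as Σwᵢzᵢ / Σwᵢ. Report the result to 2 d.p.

8.95

R1 (z=17.0): mid=0.69, ¬nominal=1−0.13=0.87; AND[min(a, b)] → w = 0.69
R2 (z=-16.0): ¬slow=1−0.35=0.65, mid=0.69, ¬high=1−0.96=0.04; AND[min(a, b)] → w = 0.04
R3 (z=19.0): rated=0.22, nominal=0.13; AND[min(a, b)] → w = 0.13
R4 (z=7.0): high=0.96 → w = 0.96
R5 (z=-16.0): fast=0.16 → w = 0.16
Weighted average = (0.69·17.0 + 0.04·-16.0 + 0.13·19.0 + 0.96·7.0 + 0.16·-16.0) / (0.69 + 0.04 + 0.13 + 0.96 + 0.16)
  = 17.7200 / 1.9800 = 8.95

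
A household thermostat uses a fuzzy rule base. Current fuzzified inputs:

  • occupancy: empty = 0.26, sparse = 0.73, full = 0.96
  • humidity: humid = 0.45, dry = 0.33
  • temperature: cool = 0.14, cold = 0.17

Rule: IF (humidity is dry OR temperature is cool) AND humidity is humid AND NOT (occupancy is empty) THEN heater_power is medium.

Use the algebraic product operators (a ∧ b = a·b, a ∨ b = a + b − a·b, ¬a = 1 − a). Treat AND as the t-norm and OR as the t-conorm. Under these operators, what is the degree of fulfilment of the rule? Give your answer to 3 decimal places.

firing strength: (dry=0.33 OR cool=0.14) = 0.4238; AND[a·b] with humid=0.45, ¬empty=1−0.26=0.74 → w = 0.1411

0.141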